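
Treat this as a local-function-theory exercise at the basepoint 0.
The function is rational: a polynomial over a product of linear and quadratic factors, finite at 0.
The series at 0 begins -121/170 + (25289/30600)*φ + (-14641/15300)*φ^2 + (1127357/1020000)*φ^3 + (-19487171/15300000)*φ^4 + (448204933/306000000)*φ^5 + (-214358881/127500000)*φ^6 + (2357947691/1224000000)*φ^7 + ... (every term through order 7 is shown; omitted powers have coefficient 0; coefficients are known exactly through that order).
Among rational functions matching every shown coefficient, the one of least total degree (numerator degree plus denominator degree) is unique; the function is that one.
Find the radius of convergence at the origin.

The radius of convergence is 10/11.

No rational of total degree below 3 reproduces all 8 coefficients; solving the [1/2] Pade equations on them gives f(φ) = (-11*φ/18 - 10/17)/(φ + 10/11)**2, whose expansion matches every shown term.
Denominator factor (φ + 10/11)^2: pole of order 2 at -10/11, modulus 10/11.
The radius of convergence is the smallest modulus among the singular points: 10/11.


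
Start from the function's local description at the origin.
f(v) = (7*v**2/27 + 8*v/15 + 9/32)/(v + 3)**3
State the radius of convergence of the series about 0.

Denominator factor (v + 3)^3: pole of order 3 at -3, modulus 3.
The radius of convergence is the smallest modulus among the singular points: 3.

The radius of convergence is 3.


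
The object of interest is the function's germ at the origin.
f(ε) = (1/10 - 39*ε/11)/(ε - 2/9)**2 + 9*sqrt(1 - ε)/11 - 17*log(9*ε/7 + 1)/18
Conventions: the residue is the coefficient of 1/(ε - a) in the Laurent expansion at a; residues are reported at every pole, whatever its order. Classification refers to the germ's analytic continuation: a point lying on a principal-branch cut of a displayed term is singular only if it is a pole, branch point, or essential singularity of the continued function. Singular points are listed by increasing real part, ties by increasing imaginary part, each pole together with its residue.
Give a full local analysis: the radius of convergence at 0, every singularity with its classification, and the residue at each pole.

Radius of convergence at 0: 2/9.
At -7/9: a logarithmic branch point.
At 2/9: a pole of order 2; residue -39/11.
At 1: an algebraic (square-root) branch point.

Denominator factor (ε - 2/9)^2: pole of order 2 at 2/9, modulus 2/9.
Branch term (-17/18)*log(1 - ε/(-7/9)): its argument vanishes at ε = -7/9, a logarithmic branch point, modulus 7/9.
Branch term (9/11)*sqrt(1 - ε/(1)): its argument vanishes at ε = 1, a square-root branch point, modulus 1.
The radius of convergence is the smallest modulus among the singular points: 2/9.
The branch terms are analytic at 2/9 and contribute nothing to the residue; only the rational part matters.
At the order-2 pole 2/9 set g(ε) = (ε - (2/9))^2*(rational part) = 1/10 - 39*ε/11.
Order-2 pole: residue = g'(a); g'(2/9) = -39/11, so the residue is -39/11.
List the singular points by increasing real part (a conjugate pair: the negative imaginary part first).


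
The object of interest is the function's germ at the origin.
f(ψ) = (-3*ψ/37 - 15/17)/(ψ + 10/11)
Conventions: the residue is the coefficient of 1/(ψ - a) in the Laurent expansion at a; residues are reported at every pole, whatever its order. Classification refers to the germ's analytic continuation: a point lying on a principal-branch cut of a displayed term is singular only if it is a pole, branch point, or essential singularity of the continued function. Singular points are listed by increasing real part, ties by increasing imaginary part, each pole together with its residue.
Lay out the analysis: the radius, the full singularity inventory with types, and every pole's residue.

Denominator factor (ψ + 10/11): pole of order 1 at -10/11, modulus 10/11.
The radius of convergence is the smallest modulus among the singular points: 10/11.
At the order-1 pole -10/11 set g(ψ) = (ψ - (-10/11))*f(ψ) = -3*ψ/37 - 15/17.
Simple pole: residue = g(a) at a = -10/11, which is -5595/6919.

Radius of convergence at 0: 10/11.
At -10/11: a pole of order 1; residue -5595/6919.


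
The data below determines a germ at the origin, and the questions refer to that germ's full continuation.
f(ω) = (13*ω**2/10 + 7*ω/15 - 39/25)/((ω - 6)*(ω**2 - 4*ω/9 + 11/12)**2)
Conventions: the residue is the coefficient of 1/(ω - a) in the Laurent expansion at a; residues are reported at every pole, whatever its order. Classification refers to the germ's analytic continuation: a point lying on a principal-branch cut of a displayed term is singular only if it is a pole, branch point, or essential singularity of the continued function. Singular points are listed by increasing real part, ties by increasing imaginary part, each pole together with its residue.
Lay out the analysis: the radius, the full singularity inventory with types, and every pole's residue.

Denominator factor (ω**2 - 4*ω/9 + 11/12)^2: discriminant -281/81, complex-conjugate roots (2/9) + ((1/18)*sqrt(281))*i and (2/9) - ((1/18)*sqrt(281))*i; poles of order 2, moduli (1/6)*sqrt(33) and (1/6)*sqrt(33).
Denominator factor (ω - 6): pole of order 1 at 6, modulus 6.
The radius of convergence is the smallest modulus among the singular points: (1/6)*sqrt(33).
The factor ω**2 - 4*ω/9 + 11/12 splits as (ω - a)(ω - a') with a = (2/9) - ((1/18)*sqrt(281))*i, a' = (2/9) + ((1/18)*sqrt(281))*i. At the order-2 pole a set g(ω) = (ω - a)^2*f(ω) = [(13*ω**2/10 + 7*ω/15 - 39/25)/(ω - 6)] / (ω - a')^2.
Order-2 pole: residue = g'(a); g'((2/9) - ((1/18)*sqrt(281))*i) = (-9608/469225) + ((28089706/37050475225)*sqrt(281))*i, so the residue is (-9608/469225) + ((28089706/37050475225)*sqrt(281))*i.
The factor ω**2 - 4*ω/9 + 11/12 splits as (ω - a)(ω - a') with a = (2/9) + ((1/18)*sqrt(281))*i, a' = (2/9) - ((1/18)*sqrt(281))*i. At the order-2 pole a set g(ω) = (ω - a)^2*f(ω) = [(13*ω**2/10 + 7*ω/15 - 39/25)/(ω - 6)] / (ω - a')^2.
Order-2 pole: residue = g'(a); g'((2/9) + ((1/18)*sqrt(281))*i) = (-9608/469225) - ((28089706/37050475225)*sqrt(281))*i, so the residue is (-9608/469225) - ((28089706/37050475225)*sqrt(281))*i.
At the order-1 pole 6 set g(ω) = (ω - (6))*f(ω) = (13*ω**2/10 + 7*ω/15 - 39/25)/(ω**2 - 4*ω/9 + 11/12)**2.
Simple pole: residue = g(a) at a = 6, which is 19216/469225.
List the singular points by increasing real part (a conjugate pair: the negative imaginary part first).

Radius of convergence at 0: (1/6)*sqrt(33).
At (2/9) - ((1/18)*sqrt(281))*i: a pole of order 2; residue (-9608/469225) + ((28089706/37050475225)*sqrt(281))*i.
At (2/9) + ((1/18)*sqrt(281))*i: a pole of order 2; residue (-9608/469225) - ((28089706/37050475225)*sqrt(281))*i.
At 6: a pole of order 1; residue 19216/469225.


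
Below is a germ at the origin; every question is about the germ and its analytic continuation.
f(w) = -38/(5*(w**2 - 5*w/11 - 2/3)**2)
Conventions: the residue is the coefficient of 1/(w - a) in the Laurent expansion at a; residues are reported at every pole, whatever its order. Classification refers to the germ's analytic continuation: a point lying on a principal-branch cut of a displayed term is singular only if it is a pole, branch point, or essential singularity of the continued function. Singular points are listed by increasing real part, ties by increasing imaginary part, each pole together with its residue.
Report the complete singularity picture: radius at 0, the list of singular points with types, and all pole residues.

Radius of convergence at 0: -5/22 + (1/66)*sqrt(3129).
At 5/22 - (1/66)*sqrt(3129): a pole of order 2; residue -(303468/5439245)*sqrt(3129).
At 5/22 + (1/66)*sqrt(3129): a pole of order 2; residue (303468/5439245)*sqrt(3129).


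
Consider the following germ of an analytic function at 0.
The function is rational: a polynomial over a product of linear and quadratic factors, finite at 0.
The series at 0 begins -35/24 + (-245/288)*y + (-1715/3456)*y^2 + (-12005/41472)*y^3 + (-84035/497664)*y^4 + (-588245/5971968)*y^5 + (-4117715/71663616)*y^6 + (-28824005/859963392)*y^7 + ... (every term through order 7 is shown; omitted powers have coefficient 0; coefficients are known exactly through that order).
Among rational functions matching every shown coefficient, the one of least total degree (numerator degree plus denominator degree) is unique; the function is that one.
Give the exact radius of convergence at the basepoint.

The radius of convergence is 12/7.

No rational of total degree below 1 reproduces all 8 coefficients; solving the [0/1] Pade equations on them gives f(y) = 5/(2*(y - 12/7)), whose expansion matches every shown term.
Denominator factor (y - 12/7): pole of order 1 at 12/7, modulus 12/7.
The radius of convergence is the smallest modulus among the singular points: 12/7.


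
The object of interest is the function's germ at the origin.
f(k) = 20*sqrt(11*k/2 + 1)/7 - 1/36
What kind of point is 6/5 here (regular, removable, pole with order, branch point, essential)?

There is no denominator, hence no pole anywhere.
Branch term sqrt(1 - k/(-2/11)): argument at 6/5 is 38/5, nonzero, so 6/5 is not its branch point (a point on a principal cut is still regular for the continued germ).
So the germ continues analytically to 6/5.

The point is a regular point.


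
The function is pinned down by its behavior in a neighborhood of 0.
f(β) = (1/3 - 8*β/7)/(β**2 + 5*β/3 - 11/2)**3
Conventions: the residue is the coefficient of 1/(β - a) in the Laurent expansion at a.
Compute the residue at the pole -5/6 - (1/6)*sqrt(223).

The factor β**2 + 5*β/3 - 11/2 splits as (β - a)(β - a') with a = -5/6 - (1/6)*sqrt(223), a' = -5/6 + (1/6)*sqrt(223). At the order-3 pole a set g(β) = (β - a)^3*f(β) = [1/3 - 8*β/7] / (β - a')^3.
Order-3 pole: residue = g''(a)/2; g''(-5/6 - (1/6)*sqrt(223)) = -(26244/77626969)*sqrt(223), so the residue is -(13122/77626969)*sqrt(223).

The residue is -(13122/77626969)*sqrt(223).


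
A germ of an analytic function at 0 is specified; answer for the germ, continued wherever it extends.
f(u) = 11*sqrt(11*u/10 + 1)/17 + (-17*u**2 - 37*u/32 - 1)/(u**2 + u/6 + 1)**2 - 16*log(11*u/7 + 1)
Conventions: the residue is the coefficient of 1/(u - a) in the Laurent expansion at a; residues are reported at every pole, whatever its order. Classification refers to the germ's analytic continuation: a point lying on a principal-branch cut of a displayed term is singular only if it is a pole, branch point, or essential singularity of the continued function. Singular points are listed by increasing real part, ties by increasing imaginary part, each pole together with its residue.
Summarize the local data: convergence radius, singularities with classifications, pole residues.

Radius of convergence at 0: 7/11.
At -10/11: an algebraic (square-root) branch point.
At -7/11: a logarithmic branch point.
At (-1/12) - ((1/12)*sqrt(143))*i: a pole of order 2; residue -((5625/14872)*sqrt(143))*i.
At (-1/12) + ((1/12)*sqrt(143))*i: a pole of order 2; residue ((5625/14872)*sqrt(143))*i.


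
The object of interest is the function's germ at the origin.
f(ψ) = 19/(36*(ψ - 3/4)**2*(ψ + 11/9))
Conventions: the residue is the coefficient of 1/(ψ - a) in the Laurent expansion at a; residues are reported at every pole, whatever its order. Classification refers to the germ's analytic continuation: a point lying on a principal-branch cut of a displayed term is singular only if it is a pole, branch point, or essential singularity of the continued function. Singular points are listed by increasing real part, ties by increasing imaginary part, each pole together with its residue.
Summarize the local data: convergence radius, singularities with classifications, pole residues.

Denominator factor (ψ - 3/4)^2: pole of order 2 at 3/4, modulus 3/4.
Denominator factor (ψ + 11/9): pole of order 1 at -11/9, modulus 11/9.
The radius of convergence is the smallest modulus among the singular points: 3/4.
At the order-1 pole -11/9 set g(ψ) = (ψ - (-11/9))*f(ψ) = 19/(36*(ψ - 3/4)**2).
Simple pole: residue = g(a) at a = -11/9, which is 684/5041.
At the order-2 pole 3/4 set g(ψ) = (ψ - (3/4))^2*f(ψ) = 19/(36*(ψ + 11/9)).
Order-2 pole: residue = g'(a); g'(3/4) = -684/5041, so the residue is -684/5041.
List the singular points by increasing real part (a conjugate pair: the negative imaginary part first).

Radius of convergence at 0: 3/4.
At -11/9: a pole of order 1; residue 684/5041.
At 3/4: a pole of order 2; residue -684/5041.


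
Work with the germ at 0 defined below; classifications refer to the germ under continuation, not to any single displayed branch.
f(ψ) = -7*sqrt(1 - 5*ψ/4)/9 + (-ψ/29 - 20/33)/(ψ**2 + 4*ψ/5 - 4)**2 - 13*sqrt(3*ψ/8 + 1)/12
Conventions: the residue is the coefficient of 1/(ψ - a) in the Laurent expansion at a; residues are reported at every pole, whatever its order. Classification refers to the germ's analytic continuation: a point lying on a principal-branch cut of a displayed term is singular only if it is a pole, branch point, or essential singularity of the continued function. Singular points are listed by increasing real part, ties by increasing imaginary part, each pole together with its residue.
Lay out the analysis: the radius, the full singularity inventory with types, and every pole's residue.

Denominator factor (ψ**2 + 4*ψ/5 - 4)^2: discriminant 416/25, real irrational roots -2/5 + (2/5)*sqrt(26) and -2/5 - (2/5)*sqrt(26); poles of order 2, moduli -2/5 + (2/5)*sqrt(26) and 2/5 + (2/5)*sqrt(26).
Branch term (-7/9)*sqrt(1 - ψ/(4/5)): its argument vanishes at ψ = 4/5, a square-root branch point, modulus 4/5.
Branch term (-13/12)*sqrt(1 - ψ/(-8/3)): its argument vanishes at ψ = -8/3, a square-root branch point, modulus 8/3.
The radius of convergence is the smallest modulus among the singular points: 4/5.
The branch terms are analytic at -2/5 - (2/5)*sqrt(26) and contribute nothing to the residue; only the rational part matters.
The factor ψ**2 + 4*ψ/5 - 4 splits as (ψ - a)(ψ - a') with a = -2/5 - (2/5)*sqrt(26), a' = -2/5 + (2/5)*sqrt(26). At the order-2 pole a set g(ψ) = (ψ - a)^2*(rational part) = [-ψ/29 - 20/33] / (ψ - a')^2.
Order-2 pole: residue = g'(a); g'(-2/5 - (2/5)*sqrt(26)) = -(2725/796224)*sqrt(26), so the residue is -(2725/796224)*sqrt(26).
The branch terms are analytic at -2/5 + (2/5)*sqrt(26) and contribute nothing to the residue; only the rational part matters.
The factor ψ**2 + 4*ψ/5 - 4 splits as (ψ - a)(ψ - a') with a = -2/5 + (2/5)*sqrt(26), a' = -2/5 - (2/5)*sqrt(26). At the order-2 pole a set g(ψ) = (ψ - a)^2*(rational part) = [-ψ/29 - 20/33] / (ψ - a')^2.
Order-2 pole: residue = g'(a); g'(-2/5 + (2/5)*sqrt(26)) = (2725/796224)*sqrt(26), so the residue is (2725/796224)*sqrt(26).
List the singular points by increasing real part (a conjugate pair: the negative imaginary part first).

Radius of convergence at 0: 4/5.
At -8/3: an algebraic (square-root) branch point.
At -2/5 - (2/5)*sqrt(26): a pole of order 2; residue -(2725/796224)*sqrt(26).
At 4/5: an algebraic (square-root) branch point.
At -2/5 + (2/5)*sqrt(26): a pole of order 2; residue (2725/796224)*sqrt(26).


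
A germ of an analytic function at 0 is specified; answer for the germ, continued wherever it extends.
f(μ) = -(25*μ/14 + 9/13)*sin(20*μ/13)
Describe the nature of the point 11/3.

There is no denominator, hence no pole anywhere.
The factor -sin(20*μ/13) is entire.
So the germ continues analytically to 11/3.

The point is a regular point.


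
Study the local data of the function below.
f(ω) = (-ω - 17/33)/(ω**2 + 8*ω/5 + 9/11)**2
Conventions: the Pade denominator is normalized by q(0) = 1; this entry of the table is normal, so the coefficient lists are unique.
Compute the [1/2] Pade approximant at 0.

The Pade approximant has numerator coefficients [-187/243, 345697/31604823]; denominator coefficients [1, 11446336/5852745, 636481934/263373525].

Taylor coefficients needed (expand at 0): a_0 = -187/243, a_1 = 16577/10935, a_2 = -181258/164025, a_3 = -33267014/22143375.
Write the denominator as Q(ω) = 1 + q1*ω + q2*ω^2. Requiring Q*f - P = O(ω^4) with deg P <= 1 kills the coefficients of ω^2..ω^3 in Q*f:
  ω^2: a_2 + q1*a_1 + q2*a_0 = 0, i.e. -181258/164025 + (16577/10935)*q1 + (-187/243)*q2 = 0.
  ω^3: a_3 + q1*a_2 + q2*a_1 = 0, i.e. -33267014/22143375 + (-181258/164025)*q1 + (16577/10935)*q2 = 0.
Solving this linear system: q1 = 11446336/5852745, q2 = 636481934/263373525.
The numerator is Q*f truncated at degree 1: P0 = a_0 = -187/243; P1 = a_1 + q1*a_0 = 345697/31604823.


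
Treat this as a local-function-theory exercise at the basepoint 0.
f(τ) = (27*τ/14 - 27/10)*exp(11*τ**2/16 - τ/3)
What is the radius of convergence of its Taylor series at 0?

The factor exp(11*τ**2/16 - τ/3) is entire and contributes no finite singular point.
The polynomial part has no poles.
No finite singular points: the Taylor series at 0 converges everywhere.

The radius of convergence is infinite.


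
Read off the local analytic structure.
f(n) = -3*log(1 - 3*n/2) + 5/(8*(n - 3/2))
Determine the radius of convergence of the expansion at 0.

Denominator factor (n - 3/2): pole of order 1 at 3/2, modulus 3/2.
Branch term (-3)*log(1 - n/(2/3)): its argument vanishes at n = 2/3, a logarithmic branch point, modulus 2/3.
The radius of convergence is the smallest modulus among the singular points: 2/3.

The radius of convergence is 2/3.


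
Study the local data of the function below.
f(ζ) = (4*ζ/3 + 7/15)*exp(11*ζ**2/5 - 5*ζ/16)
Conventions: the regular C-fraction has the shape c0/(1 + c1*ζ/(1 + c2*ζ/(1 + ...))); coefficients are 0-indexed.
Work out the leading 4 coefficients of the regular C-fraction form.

The regular C-fraction coefficients are [7/15, -285/112, 642157/319200, 9552653481/9760786400].

Taylor coefficients (expand at 0): a_0 = 7/15, a_1 = 19/16, a_2 = 24299/38400, a_3 = 986197/368640.
c0 = a_0 = 7/15. Peel one level at a time: if S = 1 + c*ζ/S' with S'(0) = 1, then c is the ζ-coefficient of S and S' = c*ζ/(S - 1).
S_1 = c0/f = 1 + (-285/112)*ζ + (642157/125440)*ζ^2 + ...; c1 = -285/112.
S_2 = c1*ζ/(S_1 - 1) = 1 + (642157/319200)*ζ + (-454888261/231040000)*ζ^2 + ...; c2 = 642157/319200.
S_3 = c2*ζ/(S_2 - 1) = 1 + (9552653481/9760786400)*ζ + ...; c3 = 9552653481/9760786400.


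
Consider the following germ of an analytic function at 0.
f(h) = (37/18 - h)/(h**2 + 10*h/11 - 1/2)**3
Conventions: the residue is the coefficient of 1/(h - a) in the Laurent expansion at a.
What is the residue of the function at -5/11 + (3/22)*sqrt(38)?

The factor h**2 + 10*h/11 - 1/2 splits as (h - a)(h - a') with a = -5/11 + (3/22)*sqrt(38), a' = -5/11 - (3/22)*sqrt(38). At the order-3 pole a set g(h) = (h - a)^3*f(h) = [37/18 - h] / (h - a')^3.
Order-3 pole: residue = g''(a)/2; g''(-5/11 + (3/22)*sqrt(38)) = (7276577/20000844)*sqrt(38), so the residue is (7276577/40001688)*sqrt(38).

The residue is (7276577/40001688)*sqrt(38).


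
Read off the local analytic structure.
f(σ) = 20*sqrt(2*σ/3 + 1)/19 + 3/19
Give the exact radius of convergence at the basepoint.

Branch term (20/19)*sqrt(1 - σ/(-3/2)): its argument vanishes at σ = -3/2, a square-root branch point, modulus 3/2.
The radius of convergence is the smallest modulus among the singular points: 3/2.

The radius of convergence is 3/2.


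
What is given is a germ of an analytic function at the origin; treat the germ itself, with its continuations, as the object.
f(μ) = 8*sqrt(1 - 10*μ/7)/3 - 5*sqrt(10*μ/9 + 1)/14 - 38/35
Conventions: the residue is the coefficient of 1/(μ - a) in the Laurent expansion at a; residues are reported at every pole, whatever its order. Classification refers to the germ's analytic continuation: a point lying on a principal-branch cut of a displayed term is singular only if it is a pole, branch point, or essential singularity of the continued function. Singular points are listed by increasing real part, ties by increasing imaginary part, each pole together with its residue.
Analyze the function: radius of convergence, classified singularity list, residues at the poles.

Radius of convergence at 0: 7/10.
At -9/10: an algebraic (square-root) branch point.
At 7/10: an algebraic (square-root) branch point.

Branch term (8/3)*sqrt(1 - μ/(7/10)): its argument vanishes at μ = 7/10, a square-root branch point, modulus 7/10.
Branch term (-5/14)*sqrt(1 - μ/(-9/10)): its argument vanishes at μ = -9/10, a square-root branch point, modulus 9/10.
The radius of convergence is the smallest modulus among the singular points: 7/10.
List the singular points by increasing real part (a conjugate pair: the negative imaginary part first).


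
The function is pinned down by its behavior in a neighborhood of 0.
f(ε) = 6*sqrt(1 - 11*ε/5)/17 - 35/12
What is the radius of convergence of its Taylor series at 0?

The radius of convergence is 5/11.

Branch term (6/17)*sqrt(1 - ε/(5/11)): its argument vanishes at ε = 5/11, a square-root branch point, modulus 5/11.
The radius of convergence is the smallest modulus among the singular points: 5/11.


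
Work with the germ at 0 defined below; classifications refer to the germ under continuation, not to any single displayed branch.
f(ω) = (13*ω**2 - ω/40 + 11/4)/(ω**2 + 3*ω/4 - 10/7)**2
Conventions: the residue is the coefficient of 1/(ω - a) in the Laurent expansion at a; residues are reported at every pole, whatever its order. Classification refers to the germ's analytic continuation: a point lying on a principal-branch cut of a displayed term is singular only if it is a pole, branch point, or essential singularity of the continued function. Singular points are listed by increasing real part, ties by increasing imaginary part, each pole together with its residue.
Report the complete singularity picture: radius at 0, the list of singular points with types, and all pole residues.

Radius of convergence at 0: -3/8 + (1/56)*sqrt(4921).
At -3/8 - (1/56)*sqrt(4921): a pole of order 2; residue -(70838/2471045)*sqrt(4921).
At -3/8 + (1/56)*sqrt(4921): a pole of order 2; residue (70838/2471045)*sqrt(4921).


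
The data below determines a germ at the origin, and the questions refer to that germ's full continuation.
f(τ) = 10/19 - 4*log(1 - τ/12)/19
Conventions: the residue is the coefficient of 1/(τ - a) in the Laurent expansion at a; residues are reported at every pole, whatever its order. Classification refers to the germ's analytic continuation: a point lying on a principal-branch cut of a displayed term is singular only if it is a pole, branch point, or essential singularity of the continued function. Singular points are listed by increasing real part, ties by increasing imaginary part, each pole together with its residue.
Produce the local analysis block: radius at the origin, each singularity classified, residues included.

Radius of convergence at 0: 12.
At 12: a logarithmic branch point.

Branch term (-4/19)*log(1 - τ/(12)): its argument vanishes at τ = 12, a logarithmic branch point, modulus 12.
The radius of convergence is the smallest modulus among the singular points: 12.


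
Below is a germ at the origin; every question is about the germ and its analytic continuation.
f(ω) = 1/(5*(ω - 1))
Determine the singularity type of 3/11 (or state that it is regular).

The point is a regular point.

Denominator factors: ω - 1 = -8/11 at ω = 3/11 — none vanishes.
So the germ continues analytically to 3/11.


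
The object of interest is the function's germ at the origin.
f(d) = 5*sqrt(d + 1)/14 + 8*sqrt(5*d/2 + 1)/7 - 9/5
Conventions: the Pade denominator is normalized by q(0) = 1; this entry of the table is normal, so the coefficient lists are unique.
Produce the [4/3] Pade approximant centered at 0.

Taylor coefficients needed (expand at 0): a_0 = -3/10, a_1 = 45/28, a_2 = -15/16, a_3 = 255/224, a_4 = -225/128, a_5 = 3135/1024, a_6 = -46935/8192, a_7 = 2579445/229376.
Write the denominator as Q(d) = 1 + q1*d + q2*d^2 + q3*d^3. Requiring Q*f - P = O(d^8) with deg P <= 4 kills the coefficients of d^5..d^7 in Q*f:
  d^5: a_5 + q1*a_4 + q2*a_3 + q3*a_2 = 0, i.e. 3135/1024 + (-225/128)*q1 + (255/224)*q2 + (-15/16)*q3 = 0.
  d^6: a_6 + q1*a_5 + q2*a_4 + q3*a_3 = 0, i.e. -46935/8192 + (3135/1024)*q1 + (-225/128)*q2 + (255/224)*q3 = 0.
  d^7: a_7 + q1*a_6 + q2*a_5 + q3*a_4 = 0, i.e. 2579445/229376 + (-46935/8192)*q1 + (3135/1024)*q2 + (-225/128)*q3 = 0.
Solving this linear system: q1 = 2583671/694624, q2 = 6855/1792, q3 = 1486997/1587712.
The numerator is Q*f truncated at degree 4: P0 = a_0 = -3/10; P1 = a_1 + q1*a_0 = 3412587/6946240; P2 = a_2 + q1*a_1 + q2*a_0 = 302844369/77797888; P3 = a_3 + q1*a_2 + q2*a_1 + q3*a_0 = 27929667/7938560; P4 = a_4 + q1*a_3 + q2*a_2 + q3*a_1 = 246097455/622383104.

The Pade approximant has numerator coefficients [-3/10, 3412587/6946240, 302844369/77797888, 27929667/7938560, 246097455/622383104]; denominator coefficients [1, 2583671/694624, 6855/1792, 1486997/1587712].


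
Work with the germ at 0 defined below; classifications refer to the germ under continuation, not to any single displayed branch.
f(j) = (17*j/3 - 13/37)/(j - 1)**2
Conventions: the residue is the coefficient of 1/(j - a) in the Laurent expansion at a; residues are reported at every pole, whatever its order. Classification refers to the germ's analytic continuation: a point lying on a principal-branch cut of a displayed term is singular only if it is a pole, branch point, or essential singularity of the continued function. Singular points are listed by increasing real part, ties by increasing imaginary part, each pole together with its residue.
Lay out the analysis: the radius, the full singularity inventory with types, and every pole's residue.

Denominator factor (j - 1)^2: pole of order 2 at 1, modulus 1.
The radius of convergence is the smallest modulus among the singular points: 1.
At the order-2 pole 1 set g(j) = (j - (1))^2*f(j) = 17*j/3 - 13/37.
Order-2 pole: residue = g'(a); g'(1) = 17/3, so the residue is 17/3.

Radius of convergence at 0: 1.
At 1: a pole of order 2; residue 17/3.


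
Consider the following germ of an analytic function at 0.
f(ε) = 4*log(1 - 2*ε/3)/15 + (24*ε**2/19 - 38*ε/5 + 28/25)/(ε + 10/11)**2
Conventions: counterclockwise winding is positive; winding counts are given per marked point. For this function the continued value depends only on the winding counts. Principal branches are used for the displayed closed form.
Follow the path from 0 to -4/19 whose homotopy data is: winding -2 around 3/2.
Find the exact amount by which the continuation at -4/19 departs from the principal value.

The rational part is single-valued and drops out of the difference; each branch term changes only by its own monodromy.
(4/15)*log(1 - ε/(3/2)): each positive loop around 3/2 adds 2*pi*i to the log, so winding -2 contributes (4/15)*(-2)*2*pi*i = -(16/15)*pi*i.
Summing the contributions at ε = -4/19 gives -(16/15)*pi*i.

Continued minus principal equals -(16/15)*pi*i.


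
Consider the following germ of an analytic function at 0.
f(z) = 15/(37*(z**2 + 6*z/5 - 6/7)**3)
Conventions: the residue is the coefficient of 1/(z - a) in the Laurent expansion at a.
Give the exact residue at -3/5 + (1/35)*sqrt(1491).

The residue is (765625/635649936)*sqrt(1491).

The factor z**2 + 6*z/5 - 6/7 splits as (z - a)(z - a') with a = -3/5 + (1/35)*sqrt(1491), a' = -3/5 - (1/35)*sqrt(1491). At the order-3 pole a set g(z) = (z - a)^3*f(z) = [15/37] / (z - a')^3.
Order-3 pole: residue = g''(a)/2; g''(-3/5 + (1/35)*sqrt(1491)) = (765625/317824968)*sqrt(1491), so the residue is (765625/635649936)*sqrt(1491).


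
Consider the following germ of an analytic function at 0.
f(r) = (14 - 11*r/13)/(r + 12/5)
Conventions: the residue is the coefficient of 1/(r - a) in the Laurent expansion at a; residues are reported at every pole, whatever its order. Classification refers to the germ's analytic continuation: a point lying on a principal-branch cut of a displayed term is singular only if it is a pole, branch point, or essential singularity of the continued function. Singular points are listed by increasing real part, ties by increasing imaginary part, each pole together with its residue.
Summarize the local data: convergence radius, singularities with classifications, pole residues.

Radius of convergence at 0: 12/5.
At -12/5: a pole of order 1; residue 1042/65.

Denominator factor (r + 12/5): pole of order 1 at -12/5, modulus 12/5.
The radius of convergence is the smallest modulus among the singular points: 12/5.
At the order-1 pole -12/5 set g(r) = (r - (-12/5))*f(r) = 14 - 11*r/13.
Simple pole: residue = g(a) at a = -12/5, which is 1042/65.


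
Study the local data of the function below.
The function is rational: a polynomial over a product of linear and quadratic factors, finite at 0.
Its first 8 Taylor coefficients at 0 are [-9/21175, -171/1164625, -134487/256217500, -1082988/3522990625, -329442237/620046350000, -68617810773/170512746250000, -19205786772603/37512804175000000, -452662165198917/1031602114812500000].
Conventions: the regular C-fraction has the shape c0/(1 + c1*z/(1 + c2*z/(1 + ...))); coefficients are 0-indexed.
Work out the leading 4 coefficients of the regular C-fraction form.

The regular C-fraction coefficients are [-9/21175, -19/55, -13499/4180, 186712321/56425820].

Taylor coefficients (read off): a_0 = -9/21175, a_1 = -171/1164625, a_2 = -134487/256217500, a_3 = -1082988/3522990625.
c0 = a_0 = -9/21175. Peel one level at a time: if S = 1 + c*z/S' with S'(0) = 1, then c is the z-coefficient of S and S' = c*z/(S - 1).
S_1 = c0/f = 1 + (-19/55)*z + (-13499/12100)*z^2 + ...; c1 = -19/55.
S_2 = c1*z/(S_1 - 1) = 1 + (-13499/4180)*z + (186712321/17472400)*z^2 + ...; c2 = -13499/4180.
S_3 = c2*z/(S_2 - 1) = 1 + (186712321/56425820)*z + ...; c3 = 186712321/56425820.


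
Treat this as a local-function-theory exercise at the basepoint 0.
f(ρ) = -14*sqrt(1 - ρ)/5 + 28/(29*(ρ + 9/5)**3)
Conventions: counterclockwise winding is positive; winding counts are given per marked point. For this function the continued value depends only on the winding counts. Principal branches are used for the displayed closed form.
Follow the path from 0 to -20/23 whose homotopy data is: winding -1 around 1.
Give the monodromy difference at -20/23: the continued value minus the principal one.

The rational part is single-valued and drops out of the difference; each branch term changes only by its own monodromy.
(-14/5)*sqrt(1 - ρ/(1)): winding -1 is odd, the square root flips sign, contributing -2*(-14/5)*sqrt(1 - (-20/23)/(1)) = -2*(-14/5)*sqrt(43/23) = (28/115)*sqrt(989).
Summing the contributions at ρ = -20/23 gives (28/115)*sqrt(989).

Continued minus principal equals (28/115)*sqrt(989).


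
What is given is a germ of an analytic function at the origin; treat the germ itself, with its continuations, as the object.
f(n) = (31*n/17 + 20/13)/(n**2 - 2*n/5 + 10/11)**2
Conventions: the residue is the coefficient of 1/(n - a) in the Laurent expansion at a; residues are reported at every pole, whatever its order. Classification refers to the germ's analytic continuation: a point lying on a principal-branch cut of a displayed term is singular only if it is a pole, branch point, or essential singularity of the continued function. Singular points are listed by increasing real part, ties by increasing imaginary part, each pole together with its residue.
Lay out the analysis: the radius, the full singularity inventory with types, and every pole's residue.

Radius of convergence at 0: (1/11)*sqrt(110).
At (1/5) - ((1/55)*sqrt(2629))*i: a pole of order 2; residue ((578325/50494964)*sqrt(2629))*i.
At (1/5) + ((1/55)*sqrt(2629))*i: a pole of order 2; residue -((578325/50494964)*sqrt(2629))*i.

Denominator factor (n**2 - 2*n/5 + 10/11)^2: discriminant -956/275, complex-conjugate roots (1/5) + ((1/55)*sqrt(2629))*i and (1/5) - ((1/55)*sqrt(2629))*i; poles of order 2, moduli (1/11)*sqrt(110) and (1/11)*sqrt(110).
The radius of convergence is the smallest modulus among the singular points: (1/11)*sqrt(110).
The factor n**2 - 2*n/5 + 10/11 splits as (n - a)(n - a') with a = (1/5) - ((1/55)*sqrt(2629))*i, a' = (1/5) + ((1/55)*sqrt(2629))*i. At the order-2 pole a set g(n) = (n - a)^2*f(n) = [31*n/17 + 20/13] / (n - a')^2.
Order-2 pole: residue = g'(a); g'((1/5) - ((1/55)*sqrt(2629))*i) = ((578325/50494964)*sqrt(2629))*i, so the residue is ((578325/50494964)*sqrt(2629))*i.
The factor n**2 - 2*n/5 + 10/11 splits as (n - a)(n - a') with a = (1/5) + ((1/55)*sqrt(2629))*i, a' = (1/5) - ((1/55)*sqrt(2629))*i. At the order-2 pole a set g(n) = (n - a)^2*f(n) = [31*n/17 + 20/13] / (n - a')^2.
Order-2 pole: residue = g'(a); g'((1/5) + ((1/55)*sqrt(2629))*i) = -((578325/50494964)*sqrt(2629))*i, so the residue is -((578325/50494964)*sqrt(2629))*i.
List the singular points by increasing real part (a conjugate pair: the negative imaginary part first).


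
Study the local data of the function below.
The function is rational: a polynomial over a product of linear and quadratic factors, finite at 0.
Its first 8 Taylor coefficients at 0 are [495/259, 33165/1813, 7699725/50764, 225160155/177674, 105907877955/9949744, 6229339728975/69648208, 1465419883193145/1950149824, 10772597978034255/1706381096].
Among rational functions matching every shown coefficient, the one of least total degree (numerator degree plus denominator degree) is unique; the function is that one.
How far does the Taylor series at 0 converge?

The radius of convergence is 3 - (1/10)*sqrt(830).

No rational of total degree below 4 reproduces all 8 coefficients; solving the [0/4] Pade equations on them gives f(y) = 22/(37*(y**2 - 6*y + 7/10)*(y**2 - 4*y/9 + 4/9)), whose expansion matches every shown term.
Denominator factor (y**2 - 6*y + 7/10): discriminant 166/5, real irrational roots 3 + (1/10)*sqrt(830) and 3 - (1/10)*sqrt(830); poles of order 1, moduli 3 + (1/10)*sqrt(830) and 3 - (1/10)*sqrt(830).
Denominator factor (y**2 - 4*y/9 + 4/9): discriminant -128/81, complex-conjugate roots (2/9) + ((4/9)*sqrt(2))*i and (2/9) - ((4/9)*sqrt(2))*i; poles of order 1, moduli 2/3 and 2/3.
The radius of convergence is the smallest modulus among the singular points: 3 - (1/10)*sqrt(830).


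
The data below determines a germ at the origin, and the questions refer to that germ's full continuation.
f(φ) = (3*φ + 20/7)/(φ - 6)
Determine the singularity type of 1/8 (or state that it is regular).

The point is a regular point.

Denominator factors: φ - 6 = -47/8 at φ = 1/8 — none vanishes.
So the germ continues analytically to 1/8.


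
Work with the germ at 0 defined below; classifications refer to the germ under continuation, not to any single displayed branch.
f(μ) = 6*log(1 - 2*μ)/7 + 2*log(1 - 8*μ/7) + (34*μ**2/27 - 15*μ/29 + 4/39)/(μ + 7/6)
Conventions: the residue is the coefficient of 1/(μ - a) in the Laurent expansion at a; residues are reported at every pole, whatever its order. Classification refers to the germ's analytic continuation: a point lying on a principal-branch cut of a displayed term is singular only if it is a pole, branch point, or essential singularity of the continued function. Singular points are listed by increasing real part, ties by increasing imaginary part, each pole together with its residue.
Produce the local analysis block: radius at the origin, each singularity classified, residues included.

Denominator factor (μ + 7/6): pole of order 1 at -7/6, modulus 7/6.
Branch term (2)*log(1 - μ/(7/8)): its argument vanishes at μ = 7/8, a logarithmic branch point, modulus 7/8.
Branch term (6/7)*log(1 - μ/(1/2)): its argument vanishes at μ = 1/2, a logarithmic branch point, modulus 1/2.
The radius of convergence is the smallest modulus among the singular points: 1/2.
The branch terms are analytic at -7/6 and contribute nothing to the residue; only the rational part matters.
At the order-1 pole -7/6 set g(μ) = (μ - (-7/6))*(rational part) = 34*μ**2/27 - 15*μ/29 + 4/39.
Simple pole: residue = g(a) at a = -7/6, which is 221699/91611.
List the singular points by increasing real part (a conjugate pair: the negative imaginary part first).

Radius of convergence at 0: 1/2.
At -7/6: a pole of order 1; residue 221699/91611.
At 1/2: a logarithmic branch point.
At 7/8: a logarithmic branch point.


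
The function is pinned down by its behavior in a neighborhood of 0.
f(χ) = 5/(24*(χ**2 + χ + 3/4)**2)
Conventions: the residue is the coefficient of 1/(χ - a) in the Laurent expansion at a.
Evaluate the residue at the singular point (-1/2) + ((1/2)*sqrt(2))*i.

The residue is -((5/48)*sqrt(2))*i.

The factor χ**2 + χ + 3/4 splits as (χ - a)(χ - a') with a = (-1/2) + ((1/2)*sqrt(2))*i, a' = (-1/2) - ((1/2)*sqrt(2))*i. At the order-2 pole a set g(χ) = (χ - a)^2*f(χ) = [5/24] / (χ - a')^2.
Order-2 pole: residue = g'(a); g'((-1/2) + ((1/2)*sqrt(2))*i) = -((5/48)*sqrt(2))*i, so the residue is -((5/48)*sqrt(2))*i.


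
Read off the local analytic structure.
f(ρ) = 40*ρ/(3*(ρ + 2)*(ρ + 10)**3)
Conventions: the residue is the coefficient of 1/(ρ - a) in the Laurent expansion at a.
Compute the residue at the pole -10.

The residue is 5/96.

At the order-3 pole -10 set g(ρ) = (ρ - (-10))^3*f(ρ) = 40*ρ/(3*(ρ + 2)).
Order-3 pole: residue = g''(a)/2; g''(-10) = 5/48, so the residue is 5/96.


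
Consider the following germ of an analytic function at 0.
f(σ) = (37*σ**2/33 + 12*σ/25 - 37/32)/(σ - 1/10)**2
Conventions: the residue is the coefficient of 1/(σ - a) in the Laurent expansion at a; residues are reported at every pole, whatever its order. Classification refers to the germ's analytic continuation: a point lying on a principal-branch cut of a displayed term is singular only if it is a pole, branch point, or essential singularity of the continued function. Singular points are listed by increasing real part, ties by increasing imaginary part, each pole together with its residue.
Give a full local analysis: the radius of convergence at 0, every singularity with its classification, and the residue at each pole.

Radius of convergence at 0: 1/10.
At 1/10: a pole of order 2; residue 581/825.

Denominator factor (σ - 1/10)^2: pole of order 2 at 1/10, modulus 1/10.
The radius of convergence is the smallest modulus among the singular points: 1/10.
At the order-2 pole 1/10 set g(σ) = (σ - (1/10))^2*f(σ) = 37*σ**2/33 + 12*σ/25 - 37/32.
Order-2 pole: residue = g'(a); g'(1/10) = 581/825, so the residue is 581/825.


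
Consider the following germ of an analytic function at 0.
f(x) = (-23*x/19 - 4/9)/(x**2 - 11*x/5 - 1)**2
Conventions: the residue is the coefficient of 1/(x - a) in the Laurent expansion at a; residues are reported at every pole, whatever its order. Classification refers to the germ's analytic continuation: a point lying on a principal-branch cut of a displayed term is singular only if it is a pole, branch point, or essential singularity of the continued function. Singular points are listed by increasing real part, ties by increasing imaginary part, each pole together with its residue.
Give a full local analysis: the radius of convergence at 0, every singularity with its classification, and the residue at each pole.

Denominator factor (x**2 - 11*x/5 - 1)^2: discriminant 221/25, real irrational roots 11/10 + (1/10)*sqrt(221) and 11/10 - (1/10)*sqrt(221); poles of order 2, moduli 11/10 + (1/10)*sqrt(221) and -11/10 + (1/10)*sqrt(221).
The radius of convergence is the smallest modulus among the singular points: -11/10 + (1/10)*sqrt(221).
The factor x**2 - 11*x/5 - 1 splits as (x - a)(x - a') with a = 11/10 - (1/10)*sqrt(221), a' = 11/10 + (1/10)*sqrt(221). At the order-2 pole a set g(x) = (x - a)^2*f(x) = [-23*x/19 - 4/9] / (x - a')^2.
Order-2 pole: residue = g'(a); g'(11/10 - (1/10)*sqrt(221)) = -(75925/8351811)*sqrt(221), so the residue is -(75925/8351811)*sqrt(221).
The factor x**2 - 11*x/5 - 1 splits as (x - a)(x - a') with a = 11/10 + (1/10)*sqrt(221), a' = 11/10 - (1/10)*sqrt(221). At the order-2 pole a set g(x) = (x - a)^2*f(x) = [-23*x/19 - 4/9] / (x - a')^2.
Order-2 pole: residue = g'(a); g'(11/10 + (1/10)*sqrt(221)) = (75925/8351811)*sqrt(221), so the residue is (75925/8351811)*sqrt(221).
List the singular points by increasing real part (a conjugate pair: the negative imaginary part first).

Radius of convergence at 0: -11/10 + (1/10)*sqrt(221).
At 11/10 - (1/10)*sqrt(221): a pole of order 2; residue -(75925/8351811)*sqrt(221).
At 11/10 + (1/10)*sqrt(221): a pole of order 2; residue (75925/8351811)*sqrt(221).
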